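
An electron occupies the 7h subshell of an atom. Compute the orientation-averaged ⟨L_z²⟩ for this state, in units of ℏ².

⟨L_z²⟩ = 10 ℏ²

For 7h, l = 5.
The allowed m_l values are -5, -4, -3, -2, -1, 0, 1, 2, 3, 4, 5.
⟨L_z²⟩ = ℏ²·l(l+1)/3 = 10ℏ².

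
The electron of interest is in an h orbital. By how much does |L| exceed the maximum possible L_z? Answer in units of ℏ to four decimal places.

|L| − L_z,max ≈ 0.4772ℏ

For an h orbital, l = 5.
|L| = √30 ℏ ≈ 5.4772ℏ, while L_z,max = lℏ = 5ℏ.
The difference is (√30 − 5)ℏ ≈ 0.4772ℏ.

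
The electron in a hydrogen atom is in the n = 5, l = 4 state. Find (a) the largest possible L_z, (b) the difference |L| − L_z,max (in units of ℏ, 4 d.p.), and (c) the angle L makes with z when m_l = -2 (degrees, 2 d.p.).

L_z,max = 4ℏ; |L|−L_z,max ≈ 0.4721ℏ; θ(m_l=-2) ≈ 116.57°

L_z,max = lℏ = 4ℏ.
|L| − L_z,max = (2√5 − 4)ℏ ≈ 0.4721ℏ.
For m_l = -2: cos θ = -2/√20, θ ≈ 116.57°.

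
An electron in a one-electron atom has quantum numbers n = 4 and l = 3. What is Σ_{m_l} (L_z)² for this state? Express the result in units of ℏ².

The allowed m_l values are -3, -2, -1, 0, 1, 2, 3.
Σ m_l² = 2·(1 + 4 + 9) = 28.

Σ(L_z)² = 28 ℏ²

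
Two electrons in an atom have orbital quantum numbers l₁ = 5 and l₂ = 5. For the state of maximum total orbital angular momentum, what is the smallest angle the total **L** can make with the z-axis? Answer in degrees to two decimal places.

By the triangle rule, |l₁ − l₂| ≤ L ≤ l₁ + l₂.
L ∈ {0, 1, 2, 3, 4, 5, 6, 7, 8, 9, 10}.
The maximum is L = 10, with |L_tot| = ℏ√(10·11) = √110 ℏ.
The minimum angle with z is arccos(10/√110) ≈ 17.55°.

θ_min ≈ 17.55°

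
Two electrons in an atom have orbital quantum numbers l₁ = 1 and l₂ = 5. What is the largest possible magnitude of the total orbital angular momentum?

|L_tot|_max = √42 ℏ ≈ 6.481ℏ

By the triangle rule, |l₁ − l₂| ≤ L ≤ l₁ + l₂.
So L can be 4, 5, 6.
The largest magnitude corresponds to L = 6: |L_tot| = ℏ√(6·7) = √42 ℏ.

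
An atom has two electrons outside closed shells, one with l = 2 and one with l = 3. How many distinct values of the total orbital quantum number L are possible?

5

By the triangle rule, |l₁ − l₂| ≤ L ≤ l₁ + l₂.
L ∈ {1, 2, 3, 4, 5}.
That is 5 values.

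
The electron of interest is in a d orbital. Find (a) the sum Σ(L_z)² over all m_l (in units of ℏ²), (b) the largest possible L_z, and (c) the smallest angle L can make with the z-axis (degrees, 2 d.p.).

Σ(L_z)² = 10 ℏ²; L_z,max = 2ℏ; θ_min ≈ 35.26°

The letter d corresponds to l = 2.
Σ m_l² = 10, so Σ(L_z)² = 10 ℏ².
L_z,max = lℏ = 2ℏ.
cos θ_min = 2/√6, so θ_min ≈ 35.26°.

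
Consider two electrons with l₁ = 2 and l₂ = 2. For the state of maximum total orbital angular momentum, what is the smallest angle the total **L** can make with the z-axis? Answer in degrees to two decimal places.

θ_min ≈ 26.57°

Angular momentum addition gives L = |l₁ − l₂|, …, l₁ + l₂.
L ∈ {0, 1, 2, 3, 4}.
The maximum is L = 4, with |L_tot| = ℏ√(4·5) = 2√5 ℏ.
The minimum angle with z is arccos(4/√20) ≈ 26.57°.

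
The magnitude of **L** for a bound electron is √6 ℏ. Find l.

l = 2

(|L|/ℏ)² = l(l+1) = 6.
Solving: l = 2.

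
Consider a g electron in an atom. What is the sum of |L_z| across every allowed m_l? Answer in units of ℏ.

Σ|L_z| = 20 ℏ

For a g orbital, l = 4.
The allowed m_l values are -4, -3, -2, -1, 0, 1, 2, 3, 4.
Σ|m_l| = 2·4(4+1)/2 = 20.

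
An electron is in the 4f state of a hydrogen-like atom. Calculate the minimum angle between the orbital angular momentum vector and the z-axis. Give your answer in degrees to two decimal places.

The 4f subshell has l = 3.
|L|² = l(l+1)ℏ² = 12ℏ², so |L| = 2√3 ℏ.
The smallest angle corresponds to the largest L_z, i.e. m_l = l = 3, giving L_z = 3ℏ.
cos θ_min = 3/√12, so θ_min ≈ 30.00°.

θ_min ≈ 30.00°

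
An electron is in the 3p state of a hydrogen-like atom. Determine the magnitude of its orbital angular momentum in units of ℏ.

|L| = √2 ℏ ≈ 1.414ℏ

For 3p, l = 1.
|L| = ℏ√(l(l+1)) = ℏ√(1·2) = √2 ℏ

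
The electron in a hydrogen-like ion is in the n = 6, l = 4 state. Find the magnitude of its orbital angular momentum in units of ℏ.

|L| = 2√5 ℏ ≈ 4.472ℏ

|L| = ℏ√(l(l+1)) = ℏ√(4·5) = 2√5 ℏ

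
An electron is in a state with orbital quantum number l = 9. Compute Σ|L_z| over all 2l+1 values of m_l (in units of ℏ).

Σ|L_z| = 90 ℏ

m_l ∈ {-9, -8, -7, -6, -5, -4, -3, -2, -1, 0, 1, 2, 3, 4, 5, 6, 7, 8, 9}.
Σ|m_l| = 2(1+2+…+9) = 90.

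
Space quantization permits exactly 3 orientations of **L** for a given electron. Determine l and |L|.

l = 1, |L| = √2 ℏ ≈ 1.414ℏ

Since there are 2l+1 = 3 values of m_l, l = 1.
|L| = ℏ√(l(l+1)) = ℏ√(1·2) = √2 ℏ.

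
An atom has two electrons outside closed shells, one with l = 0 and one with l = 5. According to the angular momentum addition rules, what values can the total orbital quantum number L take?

L = 5

L runs from |0 − 5| = 5 to 0 + 5 = 5.
Allowed values: L = 5.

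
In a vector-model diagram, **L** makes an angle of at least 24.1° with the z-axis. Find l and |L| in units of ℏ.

cos²θ_min = l/(l+1) = 0.8333.
Solving: l = 5.
Then |L| = ℏ√(5·6) = √30 ℏ.

l = 5, |L| = √30 ℏ ≈ 5.477ℏ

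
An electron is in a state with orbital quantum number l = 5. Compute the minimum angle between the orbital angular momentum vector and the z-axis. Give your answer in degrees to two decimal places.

|L| = ℏ√(l(l+1)) = √30 ℏ.
The smallest angle corresponds to the largest L_z, i.e. m_l = l = 5, giving L_z = 5ℏ.
cos θ_min = 5/√30, so θ_min ≈ 24.09°.

θ_min ≈ 24.09°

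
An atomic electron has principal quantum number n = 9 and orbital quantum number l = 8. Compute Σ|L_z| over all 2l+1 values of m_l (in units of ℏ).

Σ|L_z| = 72 ℏ

m_l ∈ {-8, -7, -6, -5, -4, -3, -2, -1, 0, 1, 2, 3, 4, 5, 6, 7, 8}.
Σ|m_l| = l(l+1) = 72.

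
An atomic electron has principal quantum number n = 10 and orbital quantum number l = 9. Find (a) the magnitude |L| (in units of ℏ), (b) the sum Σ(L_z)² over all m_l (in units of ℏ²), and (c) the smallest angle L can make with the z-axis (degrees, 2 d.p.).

|L| = ℏ√(9·10) = 3√10 ℏ ≈ 9.487ℏ.
Σ m_l² = 570, so Σ(L_z)² = 570 ℏ².
cos θ_min = 9/√90, so θ_min ≈ 18.43°.

|L| = 3√10 ℏ ≈ 9.487ℏ; Σ(L_z)² = 570 ℏ²; θ_min ≈ 18.43°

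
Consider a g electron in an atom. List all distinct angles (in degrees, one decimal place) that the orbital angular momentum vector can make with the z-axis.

θ ∈ {26.6°, 47.9°, 63.4°, 77.1°, 90.0°, 102.9°, 116.6°, 132.1°, 153.4°}

For a g orbital, l = 4.
|L|² = l(l+1)ℏ² = 20ℏ², so |L| = 2√5 ℏ.
cos θ = m_l/√20 for each m_l ∈ {-4, -3, -2, -1, 0, 1, 2, 3, 4}.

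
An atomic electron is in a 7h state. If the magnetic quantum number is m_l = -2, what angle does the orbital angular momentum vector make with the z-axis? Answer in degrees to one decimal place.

θ ≈ 111.4°

The 7h subshell has l = 5.
|L| = ℏ√(l(l+1)) = √30 ℏ.
L_z = m_l ℏ = −2ℏ.
cos θ = L_z/|L| = -2/√30, so θ ≈ 111.4°.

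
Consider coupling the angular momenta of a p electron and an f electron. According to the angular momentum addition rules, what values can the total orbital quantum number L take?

Angular momentum addition gives L = |l₁ − l₂|, …, l₁ + l₂.
L ∈ {2, 3, 4}.

L = 2, 3, 4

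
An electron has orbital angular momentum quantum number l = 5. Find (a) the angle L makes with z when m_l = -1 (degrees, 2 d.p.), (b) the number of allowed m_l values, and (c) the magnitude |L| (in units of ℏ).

θ(m_l=-1) ≈ 100.52°; 11 values; |L| = √30 ℏ ≈ 5.477ℏ

For m_l = -1: cos θ = -1/√30, θ ≈ 100.52°.
There are 2l+1 = 11 values of m_l.
|L| = ℏ√(5·6) = √30 ℏ ≈ 5.477ℏ.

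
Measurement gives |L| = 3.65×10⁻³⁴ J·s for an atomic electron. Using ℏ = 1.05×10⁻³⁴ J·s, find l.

l = 3

|L|/ℏ = (3.65×10⁻³⁴)/(1.05×10⁻³⁴) ≈ 3.476.
Set l(l+1) = 12.08; the integer solution is l = 3.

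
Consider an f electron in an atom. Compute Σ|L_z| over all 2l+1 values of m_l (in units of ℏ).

An f state has l = 3.
The allowed m_l values are -3, -2, -1, 0, 1, 2, 3.
Σ|m_l| = 2(1+2+…+3) = 12.

Σ|L_z| = 12 ℏ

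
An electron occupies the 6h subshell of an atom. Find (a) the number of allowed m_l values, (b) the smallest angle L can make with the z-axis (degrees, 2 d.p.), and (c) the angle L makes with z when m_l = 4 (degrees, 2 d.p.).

11 values; θ_min ≈ 24.09°; θ(m_l=4) ≈ 43.09°

6h means n = 6, l = 5.
There are 2l+1 = 11 values of m_l.
cos θ_min = 5/√30, so θ_min ≈ 24.09°.
For m_l = 4: cos θ = 4/√30, θ ≈ 43.09°.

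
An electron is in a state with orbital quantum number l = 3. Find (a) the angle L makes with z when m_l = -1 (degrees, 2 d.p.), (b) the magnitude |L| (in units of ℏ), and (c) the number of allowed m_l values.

θ(m_l=-1) ≈ 106.78°; |L| = 2√3 ℏ ≈ 3.464ℏ; 7 values

For m_l = -1: cos θ = -1/√12, θ ≈ 106.78°.
|L| = ℏ√(3·4) = 2√3 ℏ ≈ 3.464ℏ.
There are 2l+1 = 7 values of m_l.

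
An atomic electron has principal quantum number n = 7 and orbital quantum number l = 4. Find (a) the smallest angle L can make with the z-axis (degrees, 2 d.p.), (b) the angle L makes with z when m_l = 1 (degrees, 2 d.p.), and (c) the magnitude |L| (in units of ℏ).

θ_min ≈ 26.57°; θ(m_l=1) ≈ 77.08°; |L| = 2√5 ℏ ≈ 4.472ℏ

cos θ_min = 4/√20, so θ_min ≈ 26.57°.
For m_l = 1: cos θ = 1/√20, θ ≈ 77.08°.
|L| = ℏ√(4·5) = 2√5 ℏ ≈ 4.472ℏ.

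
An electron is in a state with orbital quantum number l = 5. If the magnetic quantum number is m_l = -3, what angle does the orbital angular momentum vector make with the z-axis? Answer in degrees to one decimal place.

|L| = √(l(l+1)) ℏ = √30 ℏ.
L_z = m_l ℏ = −3ℏ.
cos θ = L_z/|L| = -3/√30, so θ ≈ 123.2°.

θ ≈ 123.2°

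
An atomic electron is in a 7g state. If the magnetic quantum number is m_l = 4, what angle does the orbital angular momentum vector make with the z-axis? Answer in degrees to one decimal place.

For 7g, l = 4.
|L|² = l(l+1)ℏ² = 20ℏ², so |L| = 2√5 ℏ.
L_z = m_l ℏ = 4ℏ.
cos θ = L_z/|L| = 4/√20, so θ ≈ 26.6°.

θ ≈ 26.6°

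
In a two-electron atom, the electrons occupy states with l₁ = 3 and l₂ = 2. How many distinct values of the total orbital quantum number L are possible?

The total orbital quantum number L ranges from |l₁ − l₂| to l₁ + l₂ in integer steps.
Allowed values: L = 1, 2, 3, 4, 5.
That is 5 values.

5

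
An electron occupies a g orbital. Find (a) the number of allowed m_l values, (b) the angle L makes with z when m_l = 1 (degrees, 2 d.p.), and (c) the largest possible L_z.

G corresponds to l = 4.
There are 2l+1 = 9 values of m_l.
For m_l = 1: cos θ = 1/√20, θ ≈ 77.08°.
L_z,max = lℏ = 4ℏ.

9 values; θ(m_l=1) ≈ 77.08°; L_z,max = 4ℏ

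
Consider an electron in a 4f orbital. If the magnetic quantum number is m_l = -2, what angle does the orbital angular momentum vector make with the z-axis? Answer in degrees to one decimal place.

For 4f, l = 3.
|L| = √(l(l+1)) ℏ = 2√3 ℏ.
L_z = m_l ℏ = −2ℏ.
cos θ = L_z/|L| = -2/√12, so θ ≈ 125.3°.

θ ≈ 125.3°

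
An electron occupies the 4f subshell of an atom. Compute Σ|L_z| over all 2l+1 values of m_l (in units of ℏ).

Σ|L_z| = 12 ℏ

4f means n = 4, l = 3.
m_l ∈ {-3, -2, -1, 0, 1, 2, 3}.
Σ|m_l| = l(l+1) = 12.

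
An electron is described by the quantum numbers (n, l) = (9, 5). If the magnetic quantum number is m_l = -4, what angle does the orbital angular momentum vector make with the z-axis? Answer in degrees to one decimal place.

θ ≈ 136.9°

|L|² = l(l+1)ℏ² = 30ℏ², so |L| = √30 ℏ.
L_z = m_l ℏ = −4ℏ.
cos θ = L_z/|L| = -4/√30, so θ ≈ 136.9°.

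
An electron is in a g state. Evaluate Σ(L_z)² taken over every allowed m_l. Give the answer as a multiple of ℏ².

For a g orbital, l = 4.
The allowed m_l values are -4, -3, -2, -1, 0, 1, 2, 3, 4.
Summing m² from −4 to 4: Σ m_l² = 60.

Σ(L_z)² = 60 ℏ²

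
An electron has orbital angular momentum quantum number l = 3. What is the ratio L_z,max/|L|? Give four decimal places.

L_z,max/|L| = 0.8660

|L| = 2√3 ℏ ≈ 3.4641ℏ, while L_z,max = lℏ = 3ℏ.
L_z,max/|L| = 3/√12 = 0.8660.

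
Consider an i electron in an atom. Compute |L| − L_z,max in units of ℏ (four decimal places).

|L| − L_z,max ≈ 0.4807ℏ

For an i orbital, l = 6.
|L| = √42 ℏ ≈ 6.4807ℏ, while L_z,max = lℏ = 6ℏ.
The difference is (√42 − 6)ℏ ≈ 0.4807ℏ.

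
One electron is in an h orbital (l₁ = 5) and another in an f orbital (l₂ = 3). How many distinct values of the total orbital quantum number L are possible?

7

L runs from |5 − 3| = 2 to 5 + 3 = 8.
L ∈ {2, 3, 4, 5, 6, 7, 8}.
That is 7 values.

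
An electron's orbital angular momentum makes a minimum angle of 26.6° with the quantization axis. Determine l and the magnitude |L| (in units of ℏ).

At minimum angle, m_l = l, so cos θ = l/√(l(l+1)); cos²θ = l/(l+1) = 0.7995.
Thus l = 0.7995/(1 − 0.7995) ≈ 4.
Then |L| = ℏ√(4·5) = 2√5 ℏ.

l = 4, |L| = 2√5 ℏ ≈ 4.472ℏ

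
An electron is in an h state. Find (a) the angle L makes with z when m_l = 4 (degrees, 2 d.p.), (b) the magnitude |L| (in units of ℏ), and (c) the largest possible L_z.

θ(m_l=4) ≈ 43.09°; |L| = √30 ℏ ≈ 5.477ℏ; L_z,max = 5ℏ

H corresponds to l = 5.
For m_l = 4: cos θ = 4/√30, θ ≈ 43.09°.
|L| = ℏ√(5·6) = √30 ℏ ≈ 5.477ℏ.
L_z,max = lℏ = 5ℏ.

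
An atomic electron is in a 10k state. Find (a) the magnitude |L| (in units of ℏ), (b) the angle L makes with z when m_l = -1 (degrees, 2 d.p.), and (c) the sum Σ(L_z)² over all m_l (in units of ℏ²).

|L| = 2√14 ℏ ≈ 7.483ℏ; θ(m_l=-1) ≈ 97.68°; Σ(L_z)² = 280 ℏ²

For 10k, l = 7.
|L| = ℏ√(7·8) = 2√14 ℏ ≈ 7.483ℏ.
For m_l = -1: cos θ = -1/√56, θ ≈ 97.68°.
Σ m_l² = 280, so Σ(L_z)² = 280 ℏ².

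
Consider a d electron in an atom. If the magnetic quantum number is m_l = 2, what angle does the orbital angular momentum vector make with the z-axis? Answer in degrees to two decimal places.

θ ≈ 35.26°

A d state has l = 2.
|L|² = l(l+1)ℏ² = 6ℏ², so |L| = √6 ℏ.
L_z = m_l ℏ = 2ℏ.
cos θ = L_z/|L| = 2/√6, so θ ≈ 35.26°.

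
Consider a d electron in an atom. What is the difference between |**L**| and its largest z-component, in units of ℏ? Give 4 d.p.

For a d orbital, l = 2.
|L| = √6 ℏ ≈ 2.4495ℏ, while L_z,max = lℏ = 2ℏ.
The difference is (√6 − 2)ℏ ≈ 0.4495ℏ.

|L| − L_z,max ≈ 0.4495ℏ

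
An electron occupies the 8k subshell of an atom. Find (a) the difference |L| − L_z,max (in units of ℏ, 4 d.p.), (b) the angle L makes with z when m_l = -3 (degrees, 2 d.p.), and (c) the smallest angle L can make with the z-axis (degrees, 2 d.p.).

|L|−L_z,max ≈ 0.4833ℏ; θ(m_l=-3) ≈ 113.63°; θ_min ≈ 20.70°

8k means n = 8, l = 7.
|L| − L_z,max = (2√14 − 7)ℏ ≈ 0.4833ℏ.
For m_l = -3: cos θ = -3/√56, θ ≈ 113.63°.
cos θ_min = 7/√56, so θ_min ≈ 20.70°.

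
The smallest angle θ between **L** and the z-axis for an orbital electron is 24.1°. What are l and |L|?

l = 5, |L| = √30 ℏ ≈ 5.477ℏ

cos²θ_min = l/(l+1) = 0.8333.
Thus l = 0.8333/(1 − 0.8333) ≈ 5.
Then |L| = ℏ√(5·6) = √30 ℏ.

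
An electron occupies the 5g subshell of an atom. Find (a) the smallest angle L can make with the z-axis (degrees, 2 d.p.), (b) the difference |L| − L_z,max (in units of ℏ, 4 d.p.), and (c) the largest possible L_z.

5g means n = 5, l = 4.
cos θ_min = 4/√20, so θ_min ≈ 26.57°.
|L| − L_z,max = (2√5 − 4)ℏ ≈ 0.4721ℏ.
L_z,max = lℏ = 4ℏ.

θ_min ≈ 26.57°; |L|−L_z,max ≈ 0.4721ℏ; L_z,max = 4ℏ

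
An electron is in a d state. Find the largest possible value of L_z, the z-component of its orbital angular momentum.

L_z,max = 2ℏ

For a d orbital, l = 2.
L_z = m_l ℏ with m_l ∈ {−2, …, 2}; the maximum is m_l = 2.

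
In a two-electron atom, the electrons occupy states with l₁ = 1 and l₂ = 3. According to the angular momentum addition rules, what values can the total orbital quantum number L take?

The total orbital quantum number L ranges from |l₁ − l₂| to l₁ + l₂ in integer steps.
L ∈ {2, 3, 4}.

L = 2, 3, 4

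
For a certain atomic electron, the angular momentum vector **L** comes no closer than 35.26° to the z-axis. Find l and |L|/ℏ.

l = 2, |L| = √6 ℏ ≈ 2.449ℏ

cos²θ_min = l/(l+1) = 0.6667.
l = cos²θ/sin²θ ≈ 2.
Then |L| = ℏ√(2·3) = √6 ℏ.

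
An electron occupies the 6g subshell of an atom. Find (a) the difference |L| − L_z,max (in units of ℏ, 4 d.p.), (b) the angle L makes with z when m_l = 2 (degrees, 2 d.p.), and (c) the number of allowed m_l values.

For 6g, l = 4.
|L| − L_z,max = (2√5 − 4)ℏ ≈ 0.4721ℏ.
For m_l = 2: cos θ = 2/√20, θ ≈ 63.43°.
There are 2l+1 = 9 values of m_l.

|L|−L_z,max ≈ 0.4721ℏ; θ(m_l=2) ≈ 63.43°; 9 values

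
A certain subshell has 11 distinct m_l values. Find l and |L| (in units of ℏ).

11 = 2l + 1, so l = (11−1)/2 = 5.
Then |L| = √(l(l+1)) ℏ = √30 ℏ.

l = 5, |L| = √30 ℏ ≈ 5.477ℏ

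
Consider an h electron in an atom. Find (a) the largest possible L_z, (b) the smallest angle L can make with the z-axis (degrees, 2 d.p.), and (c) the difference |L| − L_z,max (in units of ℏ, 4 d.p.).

The letter h corresponds to l = 5.
L_z,max = lℏ = 5ℏ.
cos θ_min = 5/√30, so θ_min ≈ 24.09°.
|L| − L_z,max = (√30 − 5)ℏ ≈ 0.4772ℏ.

L_z,max = 5ℏ; θ_min ≈ 24.09°; |L|−L_z,max ≈ 0.4772ℏ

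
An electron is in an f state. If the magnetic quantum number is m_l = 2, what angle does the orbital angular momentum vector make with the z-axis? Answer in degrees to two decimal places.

θ ≈ 54.74°

For an f orbital, l = 3.
|L| = √(l(l+1)) ℏ = 2√3 ℏ.
L_z = m_l ℏ = 2ℏ.
cos θ = L_z/|L| = 2/√12, so θ ≈ 54.74°.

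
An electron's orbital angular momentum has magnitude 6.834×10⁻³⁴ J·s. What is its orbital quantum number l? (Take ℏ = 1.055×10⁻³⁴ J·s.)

In units of ℏ, |L| ≈ 6.478.
l(l+1) ≈ 6.478² ≈ 41.96, so l = 6.

l = 6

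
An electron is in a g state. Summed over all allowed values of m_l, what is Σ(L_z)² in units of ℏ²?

Σ(L_z)² = 60 ℏ²

A g state has l = 4.
m_l ∈ {-4, -3, -2, -1, 0, 1, 2, 3, 4}.
Σ m_l² = l(l+1)(2l+1)/3 = 4·5·9/3 = 60.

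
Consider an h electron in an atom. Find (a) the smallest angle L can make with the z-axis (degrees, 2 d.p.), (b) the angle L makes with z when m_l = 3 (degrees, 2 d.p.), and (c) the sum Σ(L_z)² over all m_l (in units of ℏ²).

For an h orbital, l = 5.
cos θ_min = 5/√30, so θ_min ≈ 24.09°.
For m_l = 3: cos θ = 3/√30, θ ≈ 56.79°.
Σ m_l² = 110, so Σ(L_z)² = 110 ℏ².

θ_min ≈ 24.09°; θ(m_l=3) ≈ 56.79°; Σ(L_z)² = 110 ℏ²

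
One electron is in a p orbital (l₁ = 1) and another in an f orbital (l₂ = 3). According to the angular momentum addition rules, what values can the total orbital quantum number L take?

Angular momentum addition gives L = |l₁ − l₂|, …, l₁ + l₂.
L ∈ {2, 3, 4}.

L = 2, 3, 4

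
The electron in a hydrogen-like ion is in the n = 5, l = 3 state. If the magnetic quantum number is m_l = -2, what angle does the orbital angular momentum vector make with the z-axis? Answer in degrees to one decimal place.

|L|² = l(l+1)ℏ² = 12ℏ², so |L| = 2√3 ℏ.
L_z = m_l ℏ = −2ℏ.
cos θ = L_z/|L| = -2/√12, so θ ≈ 125.3°.

θ ≈ 125.3°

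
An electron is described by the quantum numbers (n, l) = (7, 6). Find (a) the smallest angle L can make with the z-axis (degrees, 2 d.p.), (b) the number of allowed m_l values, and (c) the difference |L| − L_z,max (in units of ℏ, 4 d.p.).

θ_min ≈ 22.21°; 13 values; |L|−L_z,max ≈ 0.4807ℏ

cos θ_min = 6/√42, so θ_min ≈ 22.21°.
There are 2l+1 = 13 values of m_l.
|L| − L_z,max = (√42 − 6)ℏ ≈ 0.4807ℏ.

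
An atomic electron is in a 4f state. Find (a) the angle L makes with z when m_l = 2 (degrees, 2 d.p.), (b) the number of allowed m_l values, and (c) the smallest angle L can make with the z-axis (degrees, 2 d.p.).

4f means n = 4, l = 3.
For m_l = 2: cos θ = 2/√12, θ ≈ 54.74°.
There are 2l+1 = 7 values of m_l.
cos θ_min = 3/√12, so θ_min ≈ 30.00°.

θ(m_l=2) ≈ 54.74°; 7 values; θ_min ≈ 30.00°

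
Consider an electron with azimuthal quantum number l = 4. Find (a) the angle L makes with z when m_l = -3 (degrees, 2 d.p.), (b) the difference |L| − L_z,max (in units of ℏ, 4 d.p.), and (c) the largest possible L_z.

For m_l = -3: cos θ = -3/√20, θ ≈ 132.13°.
|L| − L_z,max = (2√5 − 4)ℏ ≈ 0.4721ℏ.
L_z,max = lℏ = 4ℏ.

θ(m_l=-3) ≈ 132.13°; |L|−L_z,max ≈ 0.4721ℏ; L_z,max = 4ℏ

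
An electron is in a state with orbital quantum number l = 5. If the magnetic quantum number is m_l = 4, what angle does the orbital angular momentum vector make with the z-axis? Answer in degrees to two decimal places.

θ ≈ 43.09°

|L|² = l(l+1)ℏ² = 30ℏ², so |L| = √30 ℏ.
L_z = m_l ℏ = 4ℏ.
cos θ = L_z/|L| = 4/√30, so θ ≈ 43.09°.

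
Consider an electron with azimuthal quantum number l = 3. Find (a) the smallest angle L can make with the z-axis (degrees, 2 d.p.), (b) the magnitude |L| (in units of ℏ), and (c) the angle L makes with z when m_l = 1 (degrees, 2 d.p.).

θ_min ≈ 30.00°; |L| = 2√3 ℏ ≈ 3.464ℏ; θ(m_l=1) ≈ 73.22°

cos θ_min = 3/√12, so θ_min ≈ 30.00°.
|L| = ℏ√(3·4) = 2√3 ℏ ≈ 3.464ℏ.
For m_l = 1: cos θ = 1/√12, θ ≈ 73.22°.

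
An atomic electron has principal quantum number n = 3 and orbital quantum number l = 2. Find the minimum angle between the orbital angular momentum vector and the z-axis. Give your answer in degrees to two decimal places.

θ_min ≈ 35.26°

|L| = √(l(l+1)) ℏ = √6 ℏ.
The smallest angle corresponds to the largest L_z, i.e. m_l = l = 2, giving L_z = 2ℏ.
cos θ_min = 2/√6, so θ_min ≈ 35.26°.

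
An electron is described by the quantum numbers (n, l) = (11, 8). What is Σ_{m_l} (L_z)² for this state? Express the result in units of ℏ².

m_l runs from −8 to 8, i.e. {-8, -7, -6, -5, -4, -3, -2, -1, 0, 1, 2, 3, 4, 5, 6, 7, 8}.
Σ m_l² = l(l+1)(2l+1)/3 = 8·9·17/3 = 408.

Σ(L_z)² = 408 ℏ²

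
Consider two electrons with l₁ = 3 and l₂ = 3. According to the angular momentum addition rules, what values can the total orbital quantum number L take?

L = 0, 1, 2, 3, 4, 5, 6

Angular momentum addition gives L = |l₁ − l₂|, …, l₁ + l₂.
L ∈ {0, 1, 2, 3, 4, 5, 6}.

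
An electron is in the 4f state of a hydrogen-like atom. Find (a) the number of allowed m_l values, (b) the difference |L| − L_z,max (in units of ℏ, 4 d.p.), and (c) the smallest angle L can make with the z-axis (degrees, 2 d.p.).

7 values; |L|−L_z,max ≈ 0.4641ℏ; θ_min ≈ 30.00°

For 4f, l = 3.
There are 2l+1 = 7 values of m_l.
|L| − L_z,max = (2√3 − 3)ℏ ≈ 0.4641ℏ.
cos θ_min = 3/√12, so θ_min ≈ 30.00°.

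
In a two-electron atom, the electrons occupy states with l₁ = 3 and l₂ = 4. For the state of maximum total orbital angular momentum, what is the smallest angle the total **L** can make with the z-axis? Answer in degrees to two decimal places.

The total orbital quantum number L ranges from |l₁ − l₂| to l₁ + l₂ in integer steps.
So L can be 1, 2, 3, 4, 5, 6, 7.
The maximum is L = 7, with |L_tot| = ℏ√(7·8) = 2√14 ℏ.
The minimum angle with z is arccos(7/√56) ≈ 20.70°.

θ_min ≈ 20.70°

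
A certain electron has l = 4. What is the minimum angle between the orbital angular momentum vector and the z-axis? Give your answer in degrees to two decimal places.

θ_min ≈ 26.57°

|L| = ℏ√(l(l+1)) = 2√5 ℏ.
The smallest angle corresponds to the largest L_z, i.e. m_l = l = 4, giving L_z = 4ℏ.
cos θ_min = 4/√20, so θ_min ≈ 26.57°.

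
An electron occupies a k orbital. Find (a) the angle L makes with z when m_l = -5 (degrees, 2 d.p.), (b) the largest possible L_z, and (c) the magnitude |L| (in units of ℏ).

θ(m_l=-5) ≈ 131.92°; L_z,max = 7ℏ; |L| = 2√14 ℏ ≈ 7.483ℏ

For a k orbital, l = 7.
For m_l = -5: cos θ = -5/√56, θ ≈ 131.92°.
L_z,max = lℏ = 7ℏ.
|L| = ℏ√(7·8) = 2√14 ℏ ≈ 7.483ℏ.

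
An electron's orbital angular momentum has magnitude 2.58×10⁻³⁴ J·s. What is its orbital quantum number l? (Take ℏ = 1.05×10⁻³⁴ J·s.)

In units of ℏ, |L| ≈ 2.457.
(|L|/ℏ)² = l(l+1) ≈ 6.04 ⇒ l = 2.

l = 2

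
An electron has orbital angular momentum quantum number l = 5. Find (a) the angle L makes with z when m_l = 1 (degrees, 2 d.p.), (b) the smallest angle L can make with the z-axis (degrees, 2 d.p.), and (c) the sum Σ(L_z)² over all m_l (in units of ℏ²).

θ(m_l=1) ≈ 79.48°; θ_min ≈ 24.09°; Σ(L_z)² = 110 ℏ²

For m_l = 1: cos θ = 1/√30, θ ≈ 79.48°.
cos θ_min = 5/√30, so θ_min ≈ 24.09°.
Σ m_l² = 110, so Σ(L_z)² = 110 ℏ².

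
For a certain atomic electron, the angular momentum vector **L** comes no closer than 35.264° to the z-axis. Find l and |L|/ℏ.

cos²θ_min = l/(l+1) = 0.6667.
Solving: l = 2.
Then |L| = ℏ√(2·3) = √6 ℏ.

l = 2, |L| = √6 ℏ ≈ 2.449ℏ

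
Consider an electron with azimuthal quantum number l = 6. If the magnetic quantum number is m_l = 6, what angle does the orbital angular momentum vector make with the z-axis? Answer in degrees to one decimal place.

θ ≈ 22.2°

|L|² = l(l+1)ℏ² = 42ℏ², so |L| = √42 ℏ.
L_z = m_l ℏ = 6ℏ.
cos θ = L_z/|L| = 6/√42, so θ ≈ 22.2°.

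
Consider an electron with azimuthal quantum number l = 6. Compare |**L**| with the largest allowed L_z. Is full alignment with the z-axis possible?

No: L_z,max = 6ℏ < |L| = √42 ℏ ≈ 6.481ℏ

|L| = √42 ℏ ≈ 6.4807ℏ, while L_z,max = lℏ = 6ℏ.
Since |L| > L_z,max, the vector can never point exactly along z; the closest it comes is θ_min = arccos(6/√42) ≈ 22.2°.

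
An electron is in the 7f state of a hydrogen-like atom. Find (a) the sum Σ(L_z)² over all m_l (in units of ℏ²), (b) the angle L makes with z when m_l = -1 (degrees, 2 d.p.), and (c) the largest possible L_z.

7f means n = 7, l = 3.
Σ m_l² = 28, so Σ(L_z)² = 28 ℏ².
For m_l = -1: cos θ = -1/√12, θ ≈ 106.78°.
L_z,max = lℏ = 3ℏ.

Σ(L_z)² = 28 ℏ²; θ(m_l=-1) ≈ 106.78°; L_z,max = 3ℏ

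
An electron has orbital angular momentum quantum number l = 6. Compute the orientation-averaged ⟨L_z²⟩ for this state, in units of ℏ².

⟨L_z²⟩ = 14 ℏ²

The allowed m_l values are -6, -5, -4, -3, -2, -1, 0, 1, 2, 3, 4, 5, 6.
Average of L_z² over 13 states: 182/13 ℏ² = 14 ℏ².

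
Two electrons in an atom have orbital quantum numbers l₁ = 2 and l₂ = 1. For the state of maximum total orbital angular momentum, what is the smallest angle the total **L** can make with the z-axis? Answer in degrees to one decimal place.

Angular momentum addition gives L = |l₁ − l₂|, …, l₁ + l₂.
L ∈ {1, 2, 3}.
The maximum is L = 3, with |L_tot| = ℏ√(3·4) = 2√3 ℏ.
The minimum angle with z is arccos(3/√12) ≈ 30.0°.

θ_min ≈ 30.0°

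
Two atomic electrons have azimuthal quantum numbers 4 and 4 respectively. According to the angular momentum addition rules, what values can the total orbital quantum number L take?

Angular momentum addition gives L = |l₁ − l₂|, …, l₁ + l₂.
Allowed values: L = 0, 1, 2, 3, 4, 5, 6, 7, 8.

L = 0, 1, 2, 3, 4, 5, 6, 7, 8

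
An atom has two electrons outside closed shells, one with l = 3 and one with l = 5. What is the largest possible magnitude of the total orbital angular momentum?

Angular momentum addition gives L = |l₁ − l₂|, …, l₁ + l₂.
So L can be 2, 3, 4, 5, 6, 7, 8.
The largest magnitude corresponds to L = 8: |L_tot| = ℏ√(8·9) = 6√2 ℏ.

|L_tot|_max = 6√2 ℏ ≈ 8.485ℏ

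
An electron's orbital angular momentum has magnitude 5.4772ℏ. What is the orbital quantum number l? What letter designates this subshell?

Since |L|² = l(l+1)ℏ², l(l+1) = 30.
Solving: l = 5.

l = 5 (h orbital)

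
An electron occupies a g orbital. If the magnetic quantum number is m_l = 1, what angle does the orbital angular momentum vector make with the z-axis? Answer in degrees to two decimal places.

A g state has l = 4.
|L|² = l(l+1)ℏ² = 20ℏ², so |L| = 2√5 ℏ.
L_z = m_l ℏ = 1ℏ.
cos θ = L_z/|L| = 1/√20, so θ ≈ 77.08°.

θ ≈ 77.08°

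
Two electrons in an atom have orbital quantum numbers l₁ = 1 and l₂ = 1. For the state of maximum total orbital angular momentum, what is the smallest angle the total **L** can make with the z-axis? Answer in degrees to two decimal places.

θ_min ≈ 35.26°

Angular momentum addition gives L = |l₁ − l₂|, …, l₁ + l₂.
L ∈ {0, 1, 2}.
The maximum is L = 2, with |L_tot| = ℏ√(2·3) = √6 ℏ.
The minimum angle with z is arccos(2/√6) ≈ 35.26°.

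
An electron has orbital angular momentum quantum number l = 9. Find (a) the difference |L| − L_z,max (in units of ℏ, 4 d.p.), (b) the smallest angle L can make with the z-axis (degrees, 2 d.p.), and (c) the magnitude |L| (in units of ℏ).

|L| − L_z,max = (3√10 − 9)ℏ ≈ 0.4868ℏ.
cos θ_min = 9/√90, so θ_min ≈ 18.43°.
|L| = ℏ√(9·10) = 3√10 ℏ ≈ 9.487ℏ.

|L|−L_z,max ≈ 0.4868ℏ; θ_min ≈ 18.43°; |L| = 3√10 ℏ ≈ 9.487ℏ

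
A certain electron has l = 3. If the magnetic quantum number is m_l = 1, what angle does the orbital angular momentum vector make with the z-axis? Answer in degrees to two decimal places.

θ ≈ 73.22°

|L| = ℏ√(l(l+1)) = 2√3 ℏ.
L_z = m_l ℏ = 1ℏ.
cos θ = L_z/|L| = 1/√12, so θ ≈ 73.22°.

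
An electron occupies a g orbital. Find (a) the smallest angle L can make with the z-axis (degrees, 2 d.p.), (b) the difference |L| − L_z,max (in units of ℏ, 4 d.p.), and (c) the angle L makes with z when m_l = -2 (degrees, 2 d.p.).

θ_min ≈ 26.57°; |L|−L_z,max ≈ 0.4721ℏ; θ(m_l=-2) ≈ 116.57°

A g state has l = 4.
cos θ_min = 4/√20, so θ_min ≈ 26.57°.
|L| − L_z,max = (2√5 − 4)ℏ ≈ 0.4721ℏ.
For m_l = -2: cos θ = -2/√20, θ ≈ 116.57°.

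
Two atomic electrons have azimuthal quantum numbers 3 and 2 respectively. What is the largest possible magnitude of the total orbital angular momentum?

The total orbital quantum number L ranges from |l₁ − l₂| to l₁ + l₂ in integer steps.
So L can be 1, 2, 3, 4, 5.
The largest magnitude corresponds to L = 5: |L_tot| = ℏ√(5·6) = √30 ℏ.

|L_tot|_max = √30 ℏ ≈ 5.477ℏ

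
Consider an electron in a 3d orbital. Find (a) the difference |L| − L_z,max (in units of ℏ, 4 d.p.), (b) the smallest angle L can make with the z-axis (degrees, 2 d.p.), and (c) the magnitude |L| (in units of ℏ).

|L|−L_z,max ≈ 0.4495ℏ; θ_min ≈ 35.26°; |L| = √6 ℏ ≈ 2.449ℏ

The 3d subshell has l = 2.
|L| − L_z,max = (√6 − 2)ℏ ≈ 0.4495ℏ.
cos θ_min = 2/√6, so θ_min ≈ 35.26°.
|L| = ℏ√(2·3) = √6 ℏ ≈ 2.449ℏ.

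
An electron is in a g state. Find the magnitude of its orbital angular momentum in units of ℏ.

For a g orbital, l = 4.
|L| = ℏ√(l(l+1)) = ℏ√(4·5) = 2√5 ℏ

|L| = 2√5 ℏ ≈ 4.472ℏ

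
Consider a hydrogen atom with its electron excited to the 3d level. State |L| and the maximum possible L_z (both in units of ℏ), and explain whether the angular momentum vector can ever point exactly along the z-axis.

No: L_z,max = 2ℏ < |L| = √6 ℏ ≈ 2.449ℏ

The 3d level has l = 2.
|L| = √6 ℏ ≈ 2.4495ℏ, while L_z,max = lℏ = 2ℏ.
Since |L| > L_z,max, the vector can never point exactly along z; the closest it comes is θ_min = arccos(2/√6) ≈ 35.3°.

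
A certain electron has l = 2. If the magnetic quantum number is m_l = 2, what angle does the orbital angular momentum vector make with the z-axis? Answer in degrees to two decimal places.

θ ≈ 35.26°

|L| = √(l(l+1)) ℏ = √6 ℏ.
L_z = m_l ℏ = 2ℏ.
cos θ = L_z/|L| = 2/√6, so θ ≈ 35.26°.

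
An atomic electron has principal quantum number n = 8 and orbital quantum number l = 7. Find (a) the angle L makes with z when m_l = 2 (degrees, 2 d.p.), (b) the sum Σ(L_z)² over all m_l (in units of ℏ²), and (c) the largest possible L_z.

θ(m_l=2) ≈ 74.50°; Σ(L_z)² = 280 ℏ²; L_z,max = 7ℏ

For m_l = 2: cos θ = 2/√56, θ ≈ 74.50°.
Σ m_l² = 280, so Σ(L_z)² = 280 ℏ².
L_z,max = lℏ = 7ℏ.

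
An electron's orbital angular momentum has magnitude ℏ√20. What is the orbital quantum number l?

(|L|/ℏ)² = l(l+1) = 20.
l² + l − 20 = 0 ⇒ l = 4.

l = 4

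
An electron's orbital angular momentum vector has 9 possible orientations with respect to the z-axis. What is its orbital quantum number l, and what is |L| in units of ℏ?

2l + 1 = 9 ⇒ l = 4.
Then |L| = √(l(l+1)) ℏ = 2√5 ℏ.

l = 4, |L| = 2√5 ℏ ≈ 4.472ℏ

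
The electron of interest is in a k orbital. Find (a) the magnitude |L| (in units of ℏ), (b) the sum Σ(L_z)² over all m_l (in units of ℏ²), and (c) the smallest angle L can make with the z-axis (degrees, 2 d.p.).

A k state has l = 7.
|L| = ℏ√(7·8) = 2√14 ℏ ≈ 7.483ℏ.
Σ m_l² = 280, so Σ(L_z)² = 280 ℏ².
cos θ_min = 7/√56, so θ_min ≈ 20.70°.

|L| = 2√14 ℏ ≈ 7.483ℏ; Σ(L_z)² = 280 ℏ²; θ_min ≈ 20.70°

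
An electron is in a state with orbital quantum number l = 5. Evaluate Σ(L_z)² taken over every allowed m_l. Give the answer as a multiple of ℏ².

The allowed m_l values are -5, -4, -3, -2, -1, 0, 1, 2, 3, 4, 5.
Σ m_l² = l(l+1)(2l+1)/3 = 5·6·11/3 = 110.

Σ(L_z)² = 110 ℏ²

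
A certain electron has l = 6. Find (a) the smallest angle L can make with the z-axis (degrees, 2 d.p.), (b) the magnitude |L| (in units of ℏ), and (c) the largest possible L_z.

cos θ_min = 6/√42, so θ_min ≈ 22.21°.
|L| = ℏ√(6·7) = √42 ℏ ≈ 6.481ℏ.
L_z,max = lℏ = 6ℏ.

θ_min ≈ 22.21°; |L| = √42 ℏ ≈ 6.481ℏ; L_z,max = 6ℏ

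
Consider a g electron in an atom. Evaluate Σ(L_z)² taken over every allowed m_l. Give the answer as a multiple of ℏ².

A g state has l = 4.
m_l ∈ {-4, -3, -2, -1, 0, 1, 2, 3, 4}.
Σ m_l² = l(l+1)(2l+1)/3 = 4·5·9/3 = 60.

Σ(L_z)² = 60 ℏ²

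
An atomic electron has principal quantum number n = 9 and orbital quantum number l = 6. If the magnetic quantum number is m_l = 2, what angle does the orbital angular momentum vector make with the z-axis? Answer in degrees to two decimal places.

θ ≈ 72.02°

|L| = √(l(l+1)) ℏ = √42 ℏ.
L_z = m_l ℏ = 2ℏ.
cos θ = L_z/|L| = 2/√42, so θ ≈ 72.02°.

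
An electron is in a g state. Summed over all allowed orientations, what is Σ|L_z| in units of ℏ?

Σ|L_z| = 20 ℏ

The letter g corresponds to l = 4.
m_l ∈ {-4, -3, -2, -1, 0, 1, 2, 3, 4}.
Σ|m_l| = 2·4(4+1)/2 = 20.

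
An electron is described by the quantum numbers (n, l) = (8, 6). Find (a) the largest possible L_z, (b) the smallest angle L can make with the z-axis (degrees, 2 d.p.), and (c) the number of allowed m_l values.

L_z,max = 6ℏ; θ_min ≈ 22.21°; 13 values

L_z,max = lℏ = 6ℏ.
cos θ_min = 6/√42, so θ_min ≈ 22.21°.
There are 2l+1 = 13 values of m_l.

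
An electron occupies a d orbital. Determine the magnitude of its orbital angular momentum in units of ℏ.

D corresponds to l = 2.
|L| = ℏ√(l(l+1)) = ℏ√(2·3) = √6 ℏ

|L| = √6 ℏ ≈ 2.449ℏ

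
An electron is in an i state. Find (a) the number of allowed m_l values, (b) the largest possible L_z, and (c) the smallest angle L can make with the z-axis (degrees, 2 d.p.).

13 values; L_z,max = 6ℏ; θ_min ≈ 22.21°

For an i orbital, l = 6.
There are 2l+1 = 13 values of m_l.
L_z,max = lℏ = 6ℏ.
cos θ_min = 6/√42, so θ_min ≈ 22.21°.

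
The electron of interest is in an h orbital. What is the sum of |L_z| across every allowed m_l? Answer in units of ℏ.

Σ|L_z| = 30 ℏ

An h state has l = 5.
m_l runs from −5 to 5, i.e. {-5, -4, -3, -2, -1, 0, 1, 2, 3, 4, 5}.
Σ|m_l| = l(l+1) = 30.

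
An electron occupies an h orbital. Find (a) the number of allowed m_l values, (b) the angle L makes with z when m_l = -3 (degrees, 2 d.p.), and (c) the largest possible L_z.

11 values; θ(m_l=-3) ≈ 123.21°; L_z,max = 5ℏ

An h state has l = 5.
There are 2l+1 = 11 values of m_l.
For m_l = -3: cos θ = -3/√30, θ ≈ 123.21°.
L_z,max = lℏ = 5ℏ.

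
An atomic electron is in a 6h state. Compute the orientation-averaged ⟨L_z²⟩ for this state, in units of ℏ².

⟨L_z²⟩ = 10 ℏ²

The 6h subshell has l = 5.
The allowed m_l values are -5, -4, -3, -2, -1, 0, 1, 2, 3, 4, 5.
Average of L_z² over 11 states: 110/11 ℏ² = 10 ℏ².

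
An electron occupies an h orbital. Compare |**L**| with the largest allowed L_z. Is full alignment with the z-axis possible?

No: L_z,max = 5ℏ < |L| = √30 ℏ ≈ 5.477ℏ

An h state has l = 5.
|L| = √30 ℏ ≈ 5.4772ℏ, while L_z,max = lℏ = 5ℏ.
Since |L| > L_z,max, the vector can never point exactly along z; the closest it comes is θ_min = arccos(5/√30) ≈ 24.1°.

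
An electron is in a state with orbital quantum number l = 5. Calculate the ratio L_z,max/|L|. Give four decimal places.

L_z,max/|L| = 0.9129

|L| = √30 ℏ ≈ 5.4772ℏ, while L_z,max = lℏ = 5ℏ.
L_z,max/|L| = 5/√30 = 0.9129.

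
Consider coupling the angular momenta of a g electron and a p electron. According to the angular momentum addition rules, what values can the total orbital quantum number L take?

The total orbital quantum number L ranges from |l₁ − l₂| to l₁ + l₂ in integer steps.
L ∈ {3, 4, 5}.

L = 3, 4, 5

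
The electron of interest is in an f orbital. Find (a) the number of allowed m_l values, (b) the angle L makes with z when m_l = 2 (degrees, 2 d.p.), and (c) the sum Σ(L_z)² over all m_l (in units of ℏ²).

7 values; θ(m_l=2) ≈ 54.74°; Σ(L_z)² = 28 ℏ²

The letter f corresponds to l = 3.
There are 2l+1 = 7 values of m_l.
For m_l = 2: cos θ = 2/√12, θ ≈ 54.74°.
Σ m_l² = 28, so Σ(L_z)² = 28 ℏ².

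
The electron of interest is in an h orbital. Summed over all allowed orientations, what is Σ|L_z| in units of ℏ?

An h state has l = 5.
The allowed m_l values are -5, -4, -3, -2, -1, 0, 1, 2, 3, 4, 5.
Σ|m_l| = 2(1+2+…+5) = 30.

Σ|L_z| = 30 ℏ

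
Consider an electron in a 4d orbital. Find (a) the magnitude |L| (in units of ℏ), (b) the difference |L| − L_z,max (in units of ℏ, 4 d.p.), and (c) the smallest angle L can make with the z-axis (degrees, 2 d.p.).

4d means n = 4, l = 2.
|L| = ℏ√(2·3) = √6 ℏ ≈ 2.449ℏ.
|L| − L_z,max = (√6 − 2)ℏ ≈ 0.4495ℏ.
cos θ_min = 2/√6, so θ_min ≈ 35.26°.

|L| = √6 ℏ ≈ 2.449ℏ; |L|−L_z,max ≈ 0.4495ℏ; θ_min ≈ 35.26°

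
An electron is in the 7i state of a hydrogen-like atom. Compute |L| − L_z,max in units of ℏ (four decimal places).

|L| − L_z,max ≈ 0.4807ℏ

For 7i, l = 6.
|L| = √42 ℏ ≈ 6.4807ℏ, while L_z,max = lℏ = 6ℏ.
The difference is (√42 − 6)ℏ ≈ 0.4807ℏ.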